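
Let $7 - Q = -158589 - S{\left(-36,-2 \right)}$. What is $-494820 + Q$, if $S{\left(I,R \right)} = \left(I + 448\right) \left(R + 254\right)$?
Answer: $-232400$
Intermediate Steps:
$S{\left(I,R \right)} = \left(254 + R\right) \left(448 + I\right)$ ($S{\left(I,R \right)} = \left(448 + I\right) \left(254 + R\right) = \left(254 + R\right) \left(448 + I\right)$)
$Q = 262420$ ($Q = 7 - \left(-158589 - \left(113792 + 254 \left(-36\right) + 448 \left(-2\right) - -72\right)\right) = 7 - \left(-158589 - \left(113792 - 9144 - 896 + 72\right)\right) = 7 - \left(-158589 - 103824\right) = 7 - -262413 = 7 + 262413 = 262420$)
$-494820 + Q = -494820 + 262420 = -232400$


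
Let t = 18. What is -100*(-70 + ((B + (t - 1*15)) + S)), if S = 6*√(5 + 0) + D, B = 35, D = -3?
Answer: 3500 - 600*√5 ≈ 2158.4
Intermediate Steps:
S = -3 + 6*√5 (S = 6*√(5 + 0) - 3 = 6*√5 - 3 = -3 + 6*√5 ≈ 10.416)
-100*(-70 + ((B + (t - 1*15)) + S)) = -100*(-70 + ((35 + (18 - 1*15)) + (-3 + 6*√5))) = -100*(-70 + ((35 + (18 - 15)) + (-3 + 6*√5))) = -100*(-70 + ((35 + 3) + (-3 + 6*√5))) = -100*(-70 + (38 + (-3 + 6*√5))) = -100*(-70 + (35 + 6*√5)) = -100*(-35 + 6*√5) = 3500 - 600*√5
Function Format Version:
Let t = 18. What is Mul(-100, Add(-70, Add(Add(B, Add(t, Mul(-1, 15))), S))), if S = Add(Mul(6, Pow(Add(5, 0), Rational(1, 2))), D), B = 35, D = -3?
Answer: Add(3500, Mul(-600, Pow(5, Rational(1, 2)))) ≈ 2158.4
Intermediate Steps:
S = Add(-3, Mul(6, Pow(5, Rational(1, 2)))) (S = Add(Mul(6, Pow(Add(5, 0), Rational(1, 2))), -3) = Add(Mul(6, Pow(5, Rational(1, 2))), -3) = Add(-3, Mul(6, Pow(5, Rational(1, 2)))) ≈ 10.416)
Mul(-100, Add(-70, Add(Add(B, Add(t, Mul(-1, 15))), S))) = Mul(-100, Add(-70, Add(Add(35, Add(18, Mul(-1, 15))), Add(-3, Mul(6, Pow(5, Rational(1, 2))))))) = Mul(-100, Add(-70, Add(Add(35, Add(18, -15)), Add(-3, Mul(6, Pow(5, Rational(1, 2))))))) = Mul(-100, Add(-70, Add(Add(35, 3), Add(-3, Mul(6, Pow(5, Rational(1, 2))))))) = Mul(-100, Add(-70, Add(38, Add(-3, Mul(6, Pow(5, Rational(1, 2))))))) = Mul(-100, Add(-70, Add(35, Mul(6, Pow(5, Rational(1, 2)))))) = Mul(-100, Add(-35, Mul(6, Pow(5, Rational(1, 2))))) = Add(3500, Mul(-600, Pow(5, Rational(1, 2))))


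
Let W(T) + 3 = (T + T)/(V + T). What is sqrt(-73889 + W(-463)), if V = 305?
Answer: I*sqrt(461123395)/79 ≈ 271.82*I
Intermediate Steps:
W(T) = -3 + 2*T/(305 + T) (W(T) = -3 + (T + T)/(305 + T) = -3 + (2*T)/(305 + T) = -3 + 2*T/(305 + T))
sqrt(-73889 + W(-463)) = sqrt(-73889 + (-915 - 1*(-463))/(305 - 463)) = sqrt(-73889 + (-915 + 463)/(-158)) = sqrt(-73889 - 1/158*(-452)) = sqrt(-73889 + 226/79) = sqrt(-5837005/79) = I*sqrt(461123395)/79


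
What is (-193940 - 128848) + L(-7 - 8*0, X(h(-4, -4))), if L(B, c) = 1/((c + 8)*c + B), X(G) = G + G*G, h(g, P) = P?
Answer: -75209603/233 ≈ -3.2279e+5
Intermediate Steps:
X(G) = G + G**2
L(B, c) = 1/(B + c*(8 + c)) (L(B, c) = 1/((8 + c)*c + B) = 1/(c*(8 + c) + B) = 1/(B + c*(8 + c)))
(-193940 - 128848) + L(-7 - 8*0, X(h(-4, -4))) = (-193940 - 128848) + 1/((-7 - 8*0) + (-4*(1 - 4))**2 + 8*(-4*(1 - 4))) = -322788 + 1/((-7 + 0) + (-4*(-3))**2 + 8*(-4*(-3))) = -322788 + 1/(-7 + 12**2 + 8*12) = -322788 + 1/(-7 + 144 + 96) = -322788 + 1/233 = -75209603/233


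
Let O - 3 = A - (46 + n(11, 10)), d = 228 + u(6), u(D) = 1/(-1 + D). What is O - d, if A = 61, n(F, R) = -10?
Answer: -1001/5 ≈ -200.20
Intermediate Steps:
d = 1141/5 (d = 228 + 1/(-1 + 6) = 228 + 1/5 = 228 + ⅕ = 1141/5 ≈ 228.20)
O = 28 (O = 3 + (61 - (46 - 10)) = 3 + (61 - 1*36) = 3 + (61 - 36) = 3 + 25 = 28)
O - d = 28 - 1*1141/5 = 28 - 1141/5 = -1001/5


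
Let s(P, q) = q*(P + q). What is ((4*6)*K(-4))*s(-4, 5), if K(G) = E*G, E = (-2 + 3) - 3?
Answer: 960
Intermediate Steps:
E = -2 (E = 1 - 3 = -2)
K(G) = -2*G
((4*6)*K(-4))*s(-4, 5) = ((4*6)*(-2*(-4)))*(5*(-4 + 5)) = (24*8)*(5*1) = 192*5 = 960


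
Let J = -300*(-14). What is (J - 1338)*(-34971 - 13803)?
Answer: -139591188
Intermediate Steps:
J = 4200
(J - 1338)*(-34971 - 13803) = (4200 - 1338)*(-34971 - 13803) = 2862*(-48774) = -139591188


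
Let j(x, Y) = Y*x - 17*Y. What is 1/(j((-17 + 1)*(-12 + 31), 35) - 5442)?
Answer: -1/16677 ≈ -5.9963e-5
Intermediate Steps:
j(x, Y) = -17*Y + Y*x
1/(j((-17 + 1)*(-12 + 31), 35) - 5442) = 1/(35*(-17 + (-17 + 1)*(-12 + 31)) - 5442) = 1/(35*(-17 - 16*19) - 5442) = 1/(35*(-17 - 304) - 5442) = 1/(35*(-321) - 5442) = 1/(-11235 - 5442) = 1/(-16677) = -1/16677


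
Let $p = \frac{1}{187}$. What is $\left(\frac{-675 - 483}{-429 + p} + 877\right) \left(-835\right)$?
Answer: $- \frac{29463492700}{40111} \approx -7.3455 \cdot 10^{5}$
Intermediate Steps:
$p = \frac{1}{187} \approx 0.0053476$
$\left(\frac{-675 - 483}{-429 + p} + 877\right) \left(-835\right) = \left(\frac{-675 - 483}{-429 + \frac{1}{187}} + 877\right) \left(-835\right) = \left(- \frac{1158}{- \frac{80222}{187}} + 877\right) \left(-835\right) = \left(\left(-1158\right) \left(- \frac{187}{80222}\right) + 877\right) \left(-835\right) = \left(\frac{108273}{40111} + 877\right) \left(-835\right) = \frac{35285620}{40111} \left(-835\right) = - \frac{29463492700}{40111}$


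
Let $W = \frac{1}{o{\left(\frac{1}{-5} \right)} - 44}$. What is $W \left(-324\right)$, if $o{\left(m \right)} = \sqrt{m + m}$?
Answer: $\frac{35640}{4841} + \frac{162 i \sqrt{10}}{4841} \approx 7.3621 + 0.10582 i$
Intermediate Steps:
$o{\left(m \right)} = \sqrt{2} \sqrt{m}$ ($o{\left(m \right)} = \sqrt{2 m} = \sqrt{2} \sqrt{m}$)
$W = \frac{1}{-44 + \frac{i \sqrt{10}}{5}}$ ($W = \frac{1}{\sqrt{2} \sqrt{\frac{1}{-5}} - 44} = \frac{1}{\sqrt{2} \sqrt{- \frac{1}{5}} - 44} = \frac{1}{\sqrt{2} \frac{i \sqrt{5}}{5} - 44} = \frac{1}{\frac{i \sqrt{10}}{5} - 44} = \frac{1}{-44 + \frac{i \sqrt{10}}{5}} \approx -0.022723 - 0.0003266 i$)
$W \left(-324\right) = \left(- \frac{110}{4841} - \frac{i \sqrt{10}}{9682}\right) \left(-324\right) = \frac{35640}{4841} + \frac{162 i \sqrt{10}}{4841}$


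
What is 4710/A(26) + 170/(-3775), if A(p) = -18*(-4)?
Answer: 592267/9060 ≈ 65.372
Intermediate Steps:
A(p) = 72
4710/A(26) + 170/(-3775) = 4710/72 + 170/(-3775) = 4710*(1/72) + 170*(-1/3775) = 785/12 - 34/755 = 592267/9060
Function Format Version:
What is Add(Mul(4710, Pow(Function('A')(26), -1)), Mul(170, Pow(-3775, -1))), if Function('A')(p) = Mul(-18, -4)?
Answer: Rational(592267, 9060) ≈ 65.372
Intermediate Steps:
Function('A')(p) = 72
Add(Mul(4710, Pow(Function('A')(26), -1)), Mul(170, Pow(-3775, -1))) = Add(Mul(4710, Pow(72, -1)), Mul(170, Pow(-3775, -1))) = Add(Mul(4710, Rational(1, 72)), Mul(170, Rational(-1, 3775))) = Add(Rational(785, 12), Rational(-34, 755)) = Rational(592267, 9060)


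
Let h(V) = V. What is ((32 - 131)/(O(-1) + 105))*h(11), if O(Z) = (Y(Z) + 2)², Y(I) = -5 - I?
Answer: -1089/109 ≈ -9.9908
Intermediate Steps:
O(Z) = (-3 - Z)² (O(Z) = ((-5 - Z) + 2)² = (-3 - Z)²)
((32 - 131)/(O(-1) + 105))*h(11) = ((32 - 131)/((3 - 1)² + 105))*11 = -99/(2² + 105)*11 = -99/(4 + 105)*11 = -99/109*11 = -1089/109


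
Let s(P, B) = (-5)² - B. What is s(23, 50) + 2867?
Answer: 2842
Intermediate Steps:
s(P, B) = 25 - B
s(23, 50) + 2867 = (25 - 1*50) + 2867 = (25 - 50) + 2867 = -25 + 2867 = 2842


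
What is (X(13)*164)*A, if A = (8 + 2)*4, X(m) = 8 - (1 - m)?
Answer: 131200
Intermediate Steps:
X(m) = 7 + m (X(m) = 8 + (-1 + m) = 7 + m)
A = 40 (A = 10*4 = 40)
(X(13)*164)*A = ((7 + 13)*164)*40 = (20*164)*40 = 3280*40 = 131200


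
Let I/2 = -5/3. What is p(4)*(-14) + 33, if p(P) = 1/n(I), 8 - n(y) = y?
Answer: 540/17 ≈ 31.765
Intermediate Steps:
I = -10/3 (I = 2*(-5/3) = -10/3 ≈ -3.3333)
n(y) = 8 - y
p(P) = 3/34 (p(P) = 1/(8 - 1*(-10/3)) = 1/(8 + 10/3) = 1/(34/3) = 3/34)
p(4)*(-14) + 33 = (3/34)*(-14) + 33 = -21/17 + 33 = 540/17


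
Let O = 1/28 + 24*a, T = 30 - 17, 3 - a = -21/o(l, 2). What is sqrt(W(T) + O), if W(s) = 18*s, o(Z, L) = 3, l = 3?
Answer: sqrt(92911)/14 ≈ 21.772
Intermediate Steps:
a = 10 (a = 3 - (-21)/3 = 3 - 1*(-7) = 3 + 7 = 10)
T = 13
O = 6721/28 (O = 1/28 + 24*10 = 1/28 + 240 = 6721/28 ≈ 240.04)
sqrt(W(T) + O) = sqrt(18*13 + 6721/28) = sqrt(234 + 6721/28) = sqrt(13273/28) = sqrt(92911)/14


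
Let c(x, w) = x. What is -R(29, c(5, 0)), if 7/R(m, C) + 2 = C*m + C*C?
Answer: -1/24 ≈ -0.041667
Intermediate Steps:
R(m, C) = 7/(-2 + C² + C*m) (R(m, C) = 7/(-2 + (C*m + C*C)) = 7/(-2 + (C*m + C²)) = 7/(-2 + (C² + C*m)) = 7/(-2 + C² + C*m))
-R(29, c(5, 0)) = -7/(-2 + 5² + 5*29) = -7/(-2 + 25 + 145) = -7/168 = -1*1/24 = -1/24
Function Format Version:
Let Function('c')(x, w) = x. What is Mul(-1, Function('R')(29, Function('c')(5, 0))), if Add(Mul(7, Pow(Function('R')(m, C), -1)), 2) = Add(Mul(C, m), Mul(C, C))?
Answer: Rational(-1, 24) ≈ -0.041667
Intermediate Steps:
Function('R')(m, C) = Mul(7, Pow(Add(-2, Pow(C, 2), Mul(C, m)), -1)) (Function('R')(m, C) = Mul(7, Pow(Add(-2, Add(Mul(C, m), Mul(C, C))), -1)) = Mul(7, Pow(Add(-2, Add(Mul(C, m), Pow(C, 2))), -1)) = Mul(7, Pow(Add(-2, Add(Pow(C, 2), Mul(C, m))), -1)) = Mul(7, Pow(Add(-2, Pow(C, 2), Mul(C, m)), -1)))
Mul(-1, Function('R')(29, Function('c')(5, 0))) = Mul(-1, Mul(7, Pow(Add(-2, Pow(5, 2), Mul(5, 29)), -1))) = Mul(-1, Mul(7, Pow(Add(-2, 25, 145), -1))) = Mul(-1, Mul(7, Pow(168, -1))) = Mul(-1, Mul(7, Rational(1, 168))) = Mul(-1, Rational(1, 24)) = Rational(-1, 24)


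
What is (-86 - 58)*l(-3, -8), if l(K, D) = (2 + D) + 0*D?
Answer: 864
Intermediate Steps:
l(K, D) = 2 + D (l(K, D) = (2 + D) + 0 = 2 + D)
(-86 - 58)*l(-3, -8) = (-86 - 58)*(2 - 8) = -144*(-6) = 864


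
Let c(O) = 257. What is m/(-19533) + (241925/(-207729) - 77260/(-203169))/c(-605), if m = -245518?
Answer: 295816955448060769/23540416221249909 ≈ 12.566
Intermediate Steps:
m/(-19533) + (241925/(-207729) - 77260/(-203169))/c(-605) = -245518/(-19533) + (241925/(-207729) - 77260/(-203169))/257 = -245518*(-1/19533) + (241925*(-1/207729) - 77260*(-1/203169))*(1/257) = 245518/19533 + (-241925/207729 + 77260/203169)*(1/257) = 245518/19533 - 11034172595/14068031067*1/257 = 245518/19533 - 11034172595/3615483984219 = 295816955448060769/23540416221249909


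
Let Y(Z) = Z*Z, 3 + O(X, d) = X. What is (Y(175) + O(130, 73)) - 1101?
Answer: 29651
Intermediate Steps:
O(X, d) = -3 + X
Y(Z) = Z**2
(Y(175) + O(130, 73)) - 1101 = (175**2 + (-3 + 130)) - 1101 = (30625 + 127) - 1101 = 30752 - 1101 = 29651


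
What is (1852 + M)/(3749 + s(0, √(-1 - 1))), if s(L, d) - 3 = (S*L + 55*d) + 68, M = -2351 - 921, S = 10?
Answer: -108488/291969 + 1562*I*√2/291969 ≈ -0.37157 + 0.0075659*I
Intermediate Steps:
M = -3272
s(L, d) = 71 + 10*L + 55*d (s(L, d) = 3 + ((10*L + 55*d) + 68) = 3 + (68 + 10*L + 55*d) = 71 + 10*L + 55*d)
(1852 + M)/(3749 + s(0, √(-1 - 1))) = (1852 - 3272)/(3749 + (71 + 10*0 + 55*√(-1 - 1))) = -1420/(3749 + (71 + 0 + 55*√(-2))) = -1420/(3749 + (71 + 0 + 55*(I*√2))) = -1420/(3749 + (71 + 0 + 55*I*√2)) = -1420/(3749 + (71 + 55*I*√2)) = -1420/(3820 + 55*I*√2)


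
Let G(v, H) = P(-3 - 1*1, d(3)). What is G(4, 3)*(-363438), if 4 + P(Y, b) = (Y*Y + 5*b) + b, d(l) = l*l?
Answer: -23986908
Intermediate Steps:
d(l) = l²
P(Y, b) = -4 + Y² + 6*b (P(Y, b) = -4 + ((Y*Y + 5*b) + b) = -4 + ((Y² + 5*b) + b) = -4 + (Y² + 6*b) = -4 + Y² + 6*b)
G(v, H) = 66 (G(v, H) = -4 + (-3 - 1*1)² + 6*3² = -4 + (-3 - 1)² + 6*9 = -4 + (-4)² + 54 = -4 + 16 + 54 = 66)
G(4, 3)*(-363438) = 66*(-363438) = -23986908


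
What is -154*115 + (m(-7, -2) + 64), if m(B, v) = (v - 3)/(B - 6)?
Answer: -229393/13 ≈ -17646.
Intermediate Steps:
m(B, v) = (-3 + v)/(-6 + B)
-154*115 + (m(-7, -2) + 64) = -154*115 + ((-3 - 2)/(-6 - 7) + 64) = -17710 + (-5/(-13) + 64) = -17710 + (-1/13*(-5) + 64) = -17710 + (5/13 + 64) = -17710 + 837/13 = -229393/13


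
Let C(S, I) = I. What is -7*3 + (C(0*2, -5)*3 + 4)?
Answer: -32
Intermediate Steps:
-7*3 + (C(0*2, -5)*3 + 4) = -7*3 + (-5*3 + 4) = -21 + (-15 + 4) = -21 - 11 = -32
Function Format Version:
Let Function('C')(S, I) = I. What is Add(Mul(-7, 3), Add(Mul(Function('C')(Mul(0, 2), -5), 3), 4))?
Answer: -32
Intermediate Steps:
Add(Mul(-7, 3), Add(Mul(Function('C')(Mul(0, 2), -5), 3), 4)) = Add(Mul(-7, 3), Add(Mul(-5, 3), 4)) = Add(-21, Add(-15, 4)) = Add(-21, -11) = -32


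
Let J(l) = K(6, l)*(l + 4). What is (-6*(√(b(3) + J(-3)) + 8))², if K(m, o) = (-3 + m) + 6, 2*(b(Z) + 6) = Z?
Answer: 2466 + 864*√2 ≈ 3687.9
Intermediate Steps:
b(Z) = -6 + Z/2
K(m, o) = 3 + m
J(l) = 36 + 9*l (J(l) = (3 + 6)*(l + 4) = 9*(4 + l) = 36 + 9*l)
(-6*(√(b(3) + J(-3)) + 8))² = (-6*(√((-6 + (½)*3) + (36 + 9*(-3))) + 8))² = (-6*(√((-6 + 3/2) + (36 - 27)) + 8))² = (-6*(√(-9/2 + 9) + 8))² = (-6*(√(9/2) + 8))² = (-6*(3*√2/2 + 8))² = (-6*(8 + 3*√2/2))² = (-48 - 9*√2)²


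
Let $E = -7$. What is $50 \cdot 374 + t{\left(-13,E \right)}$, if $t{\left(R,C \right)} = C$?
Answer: $18693$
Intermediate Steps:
$50 \cdot 374 + t{\left(-13,E \right)} = 50 \cdot 374 - 7 = 18700 - 7 = 18693$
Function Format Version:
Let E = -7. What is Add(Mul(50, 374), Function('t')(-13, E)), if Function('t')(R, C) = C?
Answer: 18693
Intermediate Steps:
Add(Mul(50, 374), Function('t')(-13, E)) = Add(Mul(50, 374), -7) = Add(18700, -7) = 18693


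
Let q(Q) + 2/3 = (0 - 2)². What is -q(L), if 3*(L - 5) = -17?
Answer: -10/3 ≈ -3.3333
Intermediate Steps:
L = -⅔ (L = 5 + (⅓)*(-17) = 5 - 17/3 = -⅔ ≈ -0.66667)
q(Q) = 10/3 (q(Q) = -⅔ + (0 - 2)² = -⅔ + (-2)² = -⅔ + 4 = 10/3)
-q(L) = -1*10/3 = -10/3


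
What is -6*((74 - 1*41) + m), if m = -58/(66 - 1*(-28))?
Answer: -9132/47 ≈ -194.30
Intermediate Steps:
m = -29/47 (m = -58/(66 + 28) = -58/94 = -58*1/94 = -29/47 ≈ -0.61702)
-6*((74 - 1*41) + m) = -6*((74 - 1*41) - 29/47) = -6*((74 - 41) - 29/47) = -6*(33 - 29/47) = -6*1522/47 = -9132/47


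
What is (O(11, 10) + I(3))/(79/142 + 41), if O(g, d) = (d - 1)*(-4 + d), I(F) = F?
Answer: 2698/1967 ≈ 1.3716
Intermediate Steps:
O(g, d) = (-1 + d)*(-4 + d)
(O(11, 10) + I(3))/(79/142 + 41) = ((4 + 10**2 - 5*10) + 3)/(79/142 + 41) = ((4 + 100 - 50) + 3)/(79*(1/142) + 41) = (54 + 3)/(79/142 + 41) = 57/(5901/142) = 57*(142/5901) = 2698/1967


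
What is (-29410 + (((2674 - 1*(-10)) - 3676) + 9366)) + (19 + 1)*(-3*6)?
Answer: -21396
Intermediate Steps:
(-29410 + (((2674 - 1*(-10)) - 3676) + 9366)) + (19 + 1)*(-3*6) = (-29410 + (((2674 + 10) - 3676) + 9366)) + 20*(-18) = (-29410 + ((2684 - 3676) + 9366)) - 360 = (-29410 + (-992 + 9366)) - 360 = (-29410 + 8374) - 360 = -21036 - 360 = -21396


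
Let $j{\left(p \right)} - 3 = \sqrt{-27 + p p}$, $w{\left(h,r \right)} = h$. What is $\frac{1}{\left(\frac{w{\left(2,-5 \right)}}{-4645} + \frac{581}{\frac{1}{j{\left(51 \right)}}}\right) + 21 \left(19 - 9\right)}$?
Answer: $- \frac{42137967535}{18664724623661861} + \frac{37607011575 \sqrt{286}}{18664724623661861} \approx 3.1817 \cdot 10^{-5}$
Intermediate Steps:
$j{\left(p \right)} = 3 + \sqrt{-27 + p^{2}}$ ($j{\left(p \right)} = 3 + \sqrt{-27 + p p} = 3 + \sqrt{-27 + p^{2}}$)
$\frac{1}{\left(\frac{w{\left(2,-5 \right)}}{-4645} + \frac{581}{\frac{1}{j{\left(51 \right)}}}\right) + 21 \left(19 - 9\right)} = \frac{1}{\left(\frac{2}{-4645} + \frac{581}{\frac{1}{3 + \sqrt{-27 + 51^{2}}}}\right) + 21 \left(19 - 9\right)} = \frac{1}{\left(2 \left(- \frac{1}{4645}\right) + \frac{581}{\frac{1}{3 + \sqrt{-27 + 2601}}}\right) + 21 \cdot 10} = \frac{1}{\left(- \frac{2}{4645} + \frac{581}{\frac{1}{3 + \sqrt{2574}}}\right) + 210} = \frac{1}{\left(- \frac{2}{4645} + \frac{581}{\frac{1}{3 + 3 \sqrt{286}}}\right) + 210} = \frac{1}{\left(- \frac{2}{4645} + 581 \left(3 + 3 \sqrt{286}\right)\right) + 210} = \frac{1}{\left(- \frac{2}{4645} + \left(1743 + 1743 \sqrt{286}\right)\right) + 210} = \frac{1}{\left(\frac{8096233}{4645} + 1743 \sqrt{286}\right) + 210} = \frac{1}{\frac{9071683}{4645} + 1743 \sqrt{286}}$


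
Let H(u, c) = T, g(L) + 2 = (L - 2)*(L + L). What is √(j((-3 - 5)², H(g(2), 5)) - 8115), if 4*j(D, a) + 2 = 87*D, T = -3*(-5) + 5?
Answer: I*√26894/2 ≈ 81.997*I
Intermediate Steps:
g(L) = -2 + 2*L*(-2 + L) (g(L) = -2 + (L - 2)*(L + L) = -2 + (-2 + L)*(2*L) = -2 + 2*L*(-2 + L))
T = 20 (T = 15 + 5 = 20)
H(u, c) = 20
j(D, a) = -½ + 87*D/4 (j(D, a) = -½ + (87*D)/4 = -½ + 87*D/4)
√(j((-3 - 5)², H(g(2), 5)) - 8115) = √((-½ + 87*(-3 - 5)²/4) - 8115) = √((-½ + (87/4)*(-8)²) - 8115) = √((-½ + (87/4)*64) - 8115) = √((-½ + 1392) - 8115) = √(2783/2 - 8115) = √(-13447/2) = I*√26894/2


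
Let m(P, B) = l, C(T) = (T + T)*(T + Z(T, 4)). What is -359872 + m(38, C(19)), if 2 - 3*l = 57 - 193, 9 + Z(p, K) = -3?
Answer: -359826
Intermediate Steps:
Z(p, K) = -12 (Z(p, K) = -9 - 3 = -12)
l = 46 (l = ⅔ - (57 - 193)/3 = ⅔ - ⅓*(-136) = ⅔ + 136/3 = 46)
C(T) = 2*T*(-12 + T) (C(T) = (T + T)*(T - 12) = (2*T)*(-12 + T) = 2*T*(-12 + T))
m(P, B) = 46
-359872 + m(38, C(19)) = -359872 + 46 = -359826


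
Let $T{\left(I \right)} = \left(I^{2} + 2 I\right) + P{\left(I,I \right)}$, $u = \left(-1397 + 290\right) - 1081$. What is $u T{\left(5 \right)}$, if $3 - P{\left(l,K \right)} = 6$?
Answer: $-70016$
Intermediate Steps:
$P{\left(l,K \right)} = -3$ ($P{\left(l,K \right)} = 3 - 6 = -3$)
$u = -2188$ ($u = -1107 - 1081 = -2188$)
$T{\left(I \right)} = -3 + I^{2} + 2 I$ ($T{\left(I \right)} = \left(I^{2} + 2 I\right) - 3 = -3 + I^{2} + 2 I$)
$u T{\left(5 \right)} = - 2188 \left(-3 + 5^{2} + 2 \cdot 5\right) = - 2188 \left(-3 + 25 + 10\right) = \left(-2188\right) 32 = -70016$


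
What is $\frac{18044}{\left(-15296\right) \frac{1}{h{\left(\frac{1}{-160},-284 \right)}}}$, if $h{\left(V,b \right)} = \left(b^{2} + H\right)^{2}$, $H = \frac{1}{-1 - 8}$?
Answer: $- \frac{2377004531159999}{309744} \approx -7.6741 \cdot 10^{9}$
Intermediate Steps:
$H = - \frac{1}{9}$ ($H = \frac{1}{-9} = - \frac{1}{9} \approx -0.11111$)
$h{\left(V,b \right)} = \left(- \frac{1}{9} + b^{2}\right)^{2}$ ($h{\left(V,b \right)} = \left(b^{2} - \frac{1}{9}\right)^{2} = \left(- \frac{1}{9} + b^{2}\right)^{2}$)
$\frac{18044}{\left(-15296\right) \frac{1}{h{\left(\frac{1}{-160},-284 \right)}}} = \frac{18044}{\left(-15296\right) \frac{1}{\frac{1}{81} \left(-1 + 9 \left(-284\right)^{2}\right)^{2}}} = \frac{18044}{\left(-15296\right) \frac{1}{\frac{1}{81} \left(-1 + 9 \cdot 80656\right)^{2}}} = \frac{18044}{\left(-15296\right) \frac{1}{\frac{1}{81} \left(-1 + 725904\right)^{2}}} = \frac{18044}{\left(-15296\right) \frac{1}{\frac{1}{81} \cdot 725903^{2}}} = \frac{18044}{\left(-15296\right) \frac{1}{\frac{1}{81} \cdot 526935165409}} = \frac{18044}{\left(-15296\right) \frac{1}{\frac{526935165409}{81}}} = \frac{18044}{\left(-15296\right) \frac{81}{526935165409}} = \frac{18044}{- \frac{1238976}{526935165409}} = 18044 \left(- \frac{526935165409}{1238976}\right) = - \frac{2377004531159999}{309744}$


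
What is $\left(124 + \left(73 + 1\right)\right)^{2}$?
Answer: $39204$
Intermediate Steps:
$\left(124 + \left(73 + 1\right)\right)^{2} = \left(124 + 74\right)^{2} = 198^{2} = 39204$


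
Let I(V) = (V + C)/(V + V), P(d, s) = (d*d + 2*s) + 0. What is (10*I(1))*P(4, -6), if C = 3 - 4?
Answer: 0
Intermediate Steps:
C = -1
P(d, s) = d² + 2*s (P(d, s) = (d² + 2*s) + 0 = d² + 2*s)
I(V) = (-1 + V)/(2*V) (I(V) = (V - 1)/(V + V) = (-1 + V)/((2*V)) = (-1 + V)*(1/(2*V)) = (-1 + V)/(2*V))
(10*I(1))*P(4, -6) = (10*((½)*(-1 + 1)/1))*(4² + 2*(-6)) = (10*((½)*1*0))*(16 - 12) = (10*0)*4 = 0*4 = 0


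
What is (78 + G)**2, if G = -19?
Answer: 3481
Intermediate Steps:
(78 + G)**2 = (78 - 19)**2 = 59**2 = 3481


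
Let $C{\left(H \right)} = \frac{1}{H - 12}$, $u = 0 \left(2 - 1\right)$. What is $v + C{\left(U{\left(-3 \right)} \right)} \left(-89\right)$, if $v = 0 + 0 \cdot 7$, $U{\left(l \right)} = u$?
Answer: $\frac{89}{12} \approx 7.4167$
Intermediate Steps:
$u = 0$ ($u = 0 \cdot 1 = 0$)
$U{\left(l \right)} = 0$
$v = 0$ ($v = 0 + 0 = 0$)
$C{\left(H \right)} = \frac{1}{-12 + H}$
$v + C{\left(U{\left(-3 \right)} \right)} \left(-89\right) = 0 + \frac{1}{-12 + 0} \left(-89\right) = 0 + \frac{1}{-12} \left(-89\right) = 0 - - \frac{89}{12} = 0 + \frac{89}{12} = \frac{89}{12}$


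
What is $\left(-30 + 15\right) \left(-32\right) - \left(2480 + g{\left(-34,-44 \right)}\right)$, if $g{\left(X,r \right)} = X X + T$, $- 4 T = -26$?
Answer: $- \frac{6325}{2} \approx -3162.5$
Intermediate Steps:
$T = \frac{13}{2}$ ($T = \left(- \frac{1}{4}\right) \left(-26\right) = \frac{13}{2} \approx 6.5$)
$g{\left(X,r \right)} = \frac{13}{2} + X^{2}$ ($g{\left(X,r \right)} = X X + \frac{13}{2} = X^{2} + \frac{13}{2} = \frac{13}{2} + X^{2}$)
$\left(-30 + 15\right) \left(-32\right) - \left(2480 + g{\left(-34,-44 \right)}\right) = \left(-30 + 15\right) \left(-32\right) - \left(2480 + \left(\frac{13}{2} + \left(-34\right)^{2}\right)\right) = \left(-15\right) \left(-32\right) - \left(2480 + \left(\frac{13}{2} + 1156\right)\right) = 480 - \left(2480 + \frac{2325}{2}\right) = 480 - \frac{7285}{2} = - \frac{6325}{2}$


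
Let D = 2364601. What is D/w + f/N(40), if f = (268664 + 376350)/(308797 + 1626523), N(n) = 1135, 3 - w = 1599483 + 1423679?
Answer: -2596052337214487/3320317693061900 ≈ -0.78187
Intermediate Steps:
w = -3023159 (w = 3 - (1599483 + 1423679) = 3 - 1*3023162 = 3 - 3023162 = -3023159)
f = 322507/967660 (f = 645014/1935320 = 645014*(1/1935320) = 322507/967660 ≈ 0.33329)
D/w + f/N(40) = 2364601/(-3023159) + (322507/967660)/1135 = 2364601*(-1/3023159) + (322507/967660)*(1/1135) = -2364601/3023159 + 322507/1098294100 = -2596052337214487/3320317693061900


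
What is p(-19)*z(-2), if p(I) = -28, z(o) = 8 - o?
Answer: -280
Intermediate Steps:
p(-19)*z(-2) = -28*(8 - 1*(-2)) = -28*(8 + 2) = -28*10 = -280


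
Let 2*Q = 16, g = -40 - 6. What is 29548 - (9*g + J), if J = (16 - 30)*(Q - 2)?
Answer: 30046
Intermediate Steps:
g = -46
Q = 8 (Q = (½)*16 = 8)
J = -84 (J = (16 - 30)*(8 - 2) = -14*6 = -84)
29548 - (9*g + J) = 29548 - (9*(-46) - 84) = 29548 - (-414 - 84) = 29548 - 1*(-498) = 29548 + 498 = 30046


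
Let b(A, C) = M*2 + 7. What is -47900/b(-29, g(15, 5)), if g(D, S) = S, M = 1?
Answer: -47900/9 ≈ -5322.2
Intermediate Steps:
b(A, C) = 9 (b(A, C) = 1*2 + 7 = 2 + 7 = 9)
-47900/b(-29, g(15, 5)) = -47900/9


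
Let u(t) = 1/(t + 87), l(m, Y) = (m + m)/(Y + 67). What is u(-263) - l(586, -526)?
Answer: 205813/80784 ≈ 2.5477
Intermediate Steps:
l(m, Y) = 2*m/(67 + Y) (l(m, Y) = (2*m)/(67 + Y) = 2*m/(67 + Y))
u(t) = 1/(87 + t)
u(-263) - l(586, -526) = 1/(87 - 263) - 2*586/(67 - 526) = 1/(-176) - 2*586/(-459) = -1/176 - 2*586*(-1)/459 = -1/176 - 1*(-1172/459) = -1/176 + 1172/459 = 205813/80784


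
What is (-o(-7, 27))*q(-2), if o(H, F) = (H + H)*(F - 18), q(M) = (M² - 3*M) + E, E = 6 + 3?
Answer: 2394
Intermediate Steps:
E = 9
q(M) = 9 + M² - 3*M (q(M) = (M² - 3*M) + 9 = 9 + M² - 3*M)
o(H, F) = 2*H*(-18 + F) (o(H, F) = (2*H)*(-18 + F) = 2*H*(-18 + F))
(-o(-7, 27))*q(-2) = (-2*(-7)*(-18 + 27))*(9 + (-2)² - 3*(-2)) = (-2*(-7)*9)*(9 + 4 + 6) = -1*(-126)*19 = 126*19 = 2394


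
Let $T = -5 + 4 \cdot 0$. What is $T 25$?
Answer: $-125$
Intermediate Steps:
$T = -5$ ($T = -5 + 0 = -5$)
$T 25 = \left(-5\right) 25 = -125$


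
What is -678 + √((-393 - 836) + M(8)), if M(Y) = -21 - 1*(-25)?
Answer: -678 + 35*I ≈ -678.0 + 35.0*I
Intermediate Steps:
M(Y) = 4 (M(Y) = -21 + 25 = 4)
-678 + √((-393 - 836) + M(8)) = -678 + √((-393 - 836) + 4) = -678 + √(-1229 + 4) = -678 + √(-1225) = -678 + 35*I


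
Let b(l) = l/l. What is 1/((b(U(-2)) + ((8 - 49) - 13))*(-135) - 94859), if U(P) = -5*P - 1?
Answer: -1/87704 ≈ -1.1402e-5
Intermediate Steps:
U(P) = -1 - 5*P
b(l) = 1
1/((b(U(-2)) + ((8 - 49) - 13))*(-135) - 94859) = 1/((1 + ((8 - 49) - 13))*(-135) - 94859) = 1/((1 + (-41 - 13))*(-135) - 94859) = 1/((1 - 54)*(-135) - 94859) = 1/(-53*(-135) - 94859) = 1/(7155 - 94859) = 1/(-87704) = -1/87704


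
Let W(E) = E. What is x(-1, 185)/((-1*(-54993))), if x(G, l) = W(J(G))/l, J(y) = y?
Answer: -1/10173705 ≈ -9.8293e-8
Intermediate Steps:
x(G, l) = G/l
x(-1, 185)/((-1*(-54993))) = (-1/185)/((-1*(-54993))) = -1*1/185/54993 = -1/185*1/54993 = -1/10173705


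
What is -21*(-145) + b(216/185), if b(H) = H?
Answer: 563541/185 ≈ 3046.2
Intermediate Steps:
-21*(-145) + b(216/185) = -21*(-145) + 216/185 = 3045 + 216*(1/185) = 3045 + 216/185 = 563541/185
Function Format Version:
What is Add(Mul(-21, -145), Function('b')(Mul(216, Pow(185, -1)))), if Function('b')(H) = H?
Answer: Rational(563541, 185) ≈ 3046.2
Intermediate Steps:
Add(Mul(-21, -145), Function('b')(Mul(216, Pow(185, -1)))) = Add(Mul(-21, -145), Mul(216, Pow(185, -1))) = Add(3045, Mul(216, Rational(1, 185))) = Add(3045, Rational(216, 185)) = Rational(563541, 185)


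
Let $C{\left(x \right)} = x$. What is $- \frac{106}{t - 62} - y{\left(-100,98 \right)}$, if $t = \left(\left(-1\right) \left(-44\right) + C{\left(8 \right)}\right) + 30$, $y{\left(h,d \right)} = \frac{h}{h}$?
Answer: $- \frac{63}{10} \approx -6.3$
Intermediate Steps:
$y{\left(h,d \right)} = 1$
$t = 82$ ($t = \left(\left(-1\right) \left(-44\right) + 8\right) + 30 = \left(44 + 8\right) + 30 = 52 + 30 = 82$)
$- \frac{106}{t - 62} - y{\left(-100,98 \right)} = - \frac{106}{82 - 62} - 1 = - \frac{106}{20} - 1 = \left(-106\right) \frac{1}{20} - 1 = - \frac{53}{10} - 1 = - \frac{63}{10}$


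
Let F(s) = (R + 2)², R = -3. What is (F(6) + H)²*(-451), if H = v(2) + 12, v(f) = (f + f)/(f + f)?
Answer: -88396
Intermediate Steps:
v(f) = 1 (v(f) = (2*f)/((2*f)) = (2*f)*(1/(2*f)) = 1)
H = 13 (H = 1 + 12 = 13)
F(s) = 1 (F(s) = (-3 + 2)² = (-1)² = 1)
(F(6) + H)²*(-451) = (1 + 13)²*(-451) = 14²*(-451) = 196*(-451) = -88396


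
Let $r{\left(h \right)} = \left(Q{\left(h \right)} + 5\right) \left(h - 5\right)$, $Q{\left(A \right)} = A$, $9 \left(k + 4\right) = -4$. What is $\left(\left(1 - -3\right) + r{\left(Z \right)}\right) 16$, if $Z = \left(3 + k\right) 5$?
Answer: $\frac{40384}{81} \approx 498.57$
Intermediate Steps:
$k = - \frac{40}{9}$ ($k = -4 + \frac{1}{9} \left(-4\right) = -4 - \frac{4}{9} = - \frac{40}{9} \approx -4.4444$)
$Z = - \frac{65}{9}$ ($Z = \left(3 - \frac{40}{9}\right) 5 = \left(- \frac{13}{9}\right) 5 = - \frac{65}{9} \approx -7.2222$)
$r{\left(h \right)} = \left(-5 + h\right) \left(5 + h\right)$ ($r{\left(h \right)} = \left(h + 5\right) \left(h - 5\right) = \left(5 + h\right) \left(-5 + h\right) = \left(-5 + h\right) \left(5 + h\right)$)
$\left(\left(1 - -3\right) + r{\left(Z \right)}\right) 16 = \left(\left(1 - -3\right) - \left(25 - \left(- \frac{65}{9}\right)^{2}\right)\right) 16 = \left(\left(1 + 3\right) + \left(-25 + \frac{4225}{81}\right)\right) 16 = \left(4 + \frac{2200}{81}\right) 16 = \frac{2524}{81} \cdot 16 = \frac{40384}{81}$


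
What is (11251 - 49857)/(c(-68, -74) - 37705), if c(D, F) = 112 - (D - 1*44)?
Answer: 38606/37481 ≈ 1.0300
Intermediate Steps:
c(D, F) = 156 - D (c(D, F) = 112 - (D - 44) = 112 - (-44 + D) = 112 + (44 - D) = 156 - D)
(11251 - 49857)/(c(-68, -74) - 37705) = (11251 - 49857)/((156 - 1*(-68)) - 37705) = -38606/((156 + 68) - 37705) = -38606/(224 - 37705) = -38606/(-37481) = -38606*(-1/37481) = 38606/37481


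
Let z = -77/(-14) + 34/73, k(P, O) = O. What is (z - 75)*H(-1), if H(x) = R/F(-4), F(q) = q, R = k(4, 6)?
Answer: 30237/292 ≈ 103.55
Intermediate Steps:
R = 6
z = 871/146 (z = -77*(-1/14) + 34*(1/73) = 11/2 + 34/73 = 871/146 ≈ 5.9658)
H(x) = -3/2 (H(x) = 6/(-4) = 6*(-¼) = -3/2)
(z - 75)*H(-1) = (871/146 - 75)*(-3/2) = -10079/146*(-3/2) = 30237/292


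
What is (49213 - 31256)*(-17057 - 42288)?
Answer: -1065658165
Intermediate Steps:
(49213 - 31256)*(-17057 - 42288) = 17957*(-59345) = -1065658165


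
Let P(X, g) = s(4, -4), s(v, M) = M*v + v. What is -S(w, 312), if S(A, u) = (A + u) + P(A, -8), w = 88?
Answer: -388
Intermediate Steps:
s(v, M) = v + M*v
P(X, g) = -12 (P(X, g) = 4*(1 - 4) = 4*(-3) = -12)
S(A, u) = -12 + A + u (S(A, u) = (A + u) - 12 = -12 + A + u)
-S(w, 312) = -(-12 + 88 + 312) = -1*388 = -388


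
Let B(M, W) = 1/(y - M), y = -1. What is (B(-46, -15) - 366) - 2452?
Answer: -126809/45 ≈ -2818.0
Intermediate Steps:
B(M, W) = 1/(-1 - M)
(B(-46, -15) - 366) - 2452 = (-1/(1 - 46) - 366) - 2452 = (-1/(-45) - 366) - 2452 = (-1*(-1/45) - 366) - 2452 = (1/45 - 366) - 2452 = -16469/45 - 2452 = -126809/45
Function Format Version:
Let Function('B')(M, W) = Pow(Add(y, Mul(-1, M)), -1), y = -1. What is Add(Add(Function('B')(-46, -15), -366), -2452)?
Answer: Rational(-126809, 45) ≈ -2818.0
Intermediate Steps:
Function('B')(M, W) = Pow(Add(-1, Mul(-1, M)), -1)
Add(Add(Function('B')(-46, -15), -366), -2452) = Add(Add(Mul(-1, Pow(Add(1, -46), -1)), -366), -2452) = Add(Add(Mul(-1, Pow(-45, -1)), -366), -2452) = Add(Add(Mul(-1, Rational(-1, 45)), -366), -2452) = Add(Add(Rational(1, 45), -366), -2452) = Add(Rational(-16469, 45), -2452) = Rational(-126809, 45)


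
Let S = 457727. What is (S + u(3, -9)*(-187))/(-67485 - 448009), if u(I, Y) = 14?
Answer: -455109/515494 ≈ -0.88286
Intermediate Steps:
(S + u(3, -9)*(-187))/(-67485 - 448009) = (457727 + 14*(-187))/(-67485 - 448009) = (457727 - 2618)/(-515494) = 455109*(-1/515494) = -455109/515494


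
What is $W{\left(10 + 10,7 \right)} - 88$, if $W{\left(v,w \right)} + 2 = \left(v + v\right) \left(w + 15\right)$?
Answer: $790$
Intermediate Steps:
$W{\left(v,w \right)} = -2 + 2 v \left(15 + w\right)$ ($W{\left(v,w \right)} = -2 + \left(v + v\right) \left(w + 15\right) = -2 + 2 v \left(15 + w\right)$)
$W{\left(10 + 10,7 \right)} - 88 = \left(-2 + 30 \left(10 + 10\right) + 2 \left(10 + 10\right) 7\right) - 88 = \left(-2 + 30 \cdot 20 + 2 \cdot 20 \cdot 7\right) - 88 = \left(-2 + 600 + 280\right) - 88 = 878 - 88 = 790$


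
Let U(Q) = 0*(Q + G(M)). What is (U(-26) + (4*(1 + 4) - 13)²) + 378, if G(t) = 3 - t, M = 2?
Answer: 427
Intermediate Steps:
U(Q) = 0 (U(Q) = 0*(Q + (3 - 1*2)) = 0*(Q + (3 - 2)) = 0*(Q + 1) = 0*(1 + Q) = 0)
(U(-26) + (4*(1 + 4) - 13)²) + 378 = (0 + (4*(1 + 4) - 13)²) + 378 = (0 + (4*5 - 13)²) + 378 = (0 + (20 - 13)²) + 378 = (0 + 7²) + 378 = (0 + 49) + 378 = 49 + 378 = 427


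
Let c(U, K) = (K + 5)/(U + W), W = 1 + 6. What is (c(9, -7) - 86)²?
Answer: 474721/64 ≈ 7417.5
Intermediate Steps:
W = 7
c(U, K) = (5 + K)/(7 + U) (c(U, K) = (K + 5)/(U + 7) = (5 + K)/(7 + U))
(c(9, -7) - 86)² = ((5 - 7)/(7 + 9) - 86)² = (-2/16 - 86)² = ((1/16)*(-2) - 86)² = (-⅛ - 86)² = (-689/8)² = 474721/64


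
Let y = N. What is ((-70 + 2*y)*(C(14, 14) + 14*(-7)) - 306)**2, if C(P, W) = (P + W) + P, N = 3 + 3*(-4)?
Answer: 21362884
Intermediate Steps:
N = -9 (N = 3 - 12 = -9)
C(P, W) = W + 2*P
y = -9
((-70 + 2*y)*(C(14, 14) + 14*(-7)) - 306)**2 = ((-70 + 2*(-9))*((14 + 2*14) + 14*(-7)) - 306)**2 = ((-70 - 18)*((14 + 28) - 98) - 306)**2 = (-88*(42 - 98) - 306)**2 = (-88*(-56) - 306)**2 = (4928 - 306)**2 = 4622**2 = 21362884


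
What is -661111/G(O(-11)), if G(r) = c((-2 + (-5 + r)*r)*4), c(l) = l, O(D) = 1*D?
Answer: -661111/696 ≈ -949.87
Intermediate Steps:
O(D) = D
G(r) = -8 + 4*r*(-5 + r) (G(r) = (-2 + (-5 + r)*r)*4 = (-2 + r*(-5 + r))*4 = -8 + 4*r*(-5 + r))
-661111/G(O(-11)) = -661111/(-8 - 20*(-11) + 4*(-11)²) = -661111/(-8 + 220 + 4*121) = -661111/(-8 + 220 + 484) = -661111/696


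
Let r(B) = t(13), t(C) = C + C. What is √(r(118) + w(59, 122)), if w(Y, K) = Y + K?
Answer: 3*√23 ≈ 14.387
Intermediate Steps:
w(Y, K) = K + Y
t(C) = 2*C
r(B) = 26 (r(B) = 2*13 = 26)
√(r(118) + w(59, 122)) = √(26 + (122 + 59)) = √(26 + 181) = √207 = 3*√23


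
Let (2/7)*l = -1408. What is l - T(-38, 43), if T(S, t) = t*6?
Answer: -5186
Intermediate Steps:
T(S, t) = 6*t
l = -4928 (l = (7/2)*(-1408) = -4928)
l - T(-38, 43) = -4928 - 6*43 = -4928 - 1*258 = -4928 - 258 = -5186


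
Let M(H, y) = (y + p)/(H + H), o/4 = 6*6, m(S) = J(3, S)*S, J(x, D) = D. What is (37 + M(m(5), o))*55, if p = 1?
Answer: 4389/2 ≈ 2194.5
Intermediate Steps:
m(S) = S**2 (m(S) = S*S = S**2)
o = 144 (o = 4*(6*6) = 4*36 = 144)
M(H, y) = (1 + y)/(2*H) (M(H, y) = (y + 1)/(H + H) = (1 + y)/((2*H)) = (1 + y)*(1/(2*H)) = (1 + y)/(2*H))
(37 + M(m(5), o))*55 = (37 + (1 + 144)/(2*(5**2)))*55 = (37 + (1/2)*145/25)*55 = (37 + (1/2)*(1/25)*145)*55 = (37 + 29/10)*55 = (399/10)*55 = 4389/2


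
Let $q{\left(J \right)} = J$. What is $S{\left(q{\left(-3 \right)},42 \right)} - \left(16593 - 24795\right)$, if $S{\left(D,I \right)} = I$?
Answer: $8244$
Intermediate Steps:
$S{\left(q{\left(-3 \right)},42 \right)} - \left(16593 - 24795\right) = 42 - \left(16593 - 24795\right) = 42 - -8202 = 42 + 8202 = 8244$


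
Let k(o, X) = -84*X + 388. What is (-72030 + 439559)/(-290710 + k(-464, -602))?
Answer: -367529/239754 ≈ -1.5329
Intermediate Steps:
k(o, X) = 388 - 84*X
(-72030 + 439559)/(-290710 + k(-464, -602)) = (-72030 + 439559)/(-290710 + (388 - 84*(-602))) = 367529/(-290710 + (388 + 50568)) = 367529/(-290710 + 50956) = 367529/(-239754) = 367529*(-1/239754) = -367529/239754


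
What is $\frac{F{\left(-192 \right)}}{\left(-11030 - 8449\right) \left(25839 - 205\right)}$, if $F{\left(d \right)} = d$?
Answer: $\frac{32}{83220781} \approx 3.8452 \cdot 10^{-7}$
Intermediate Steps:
$\frac{F{\left(-192 \right)}}{\left(-11030 - 8449\right) \left(25839 - 205\right)} = - \frac{192}{\left(-11030 - 8449\right) \left(25839 - 205\right)} = - \frac{192}{\left(-19479\right) 25634} = - \frac{192}{-499324686} = \left(-192\right) \left(- \frac{1}{499324686}\right) = \frac{32}{83220781}$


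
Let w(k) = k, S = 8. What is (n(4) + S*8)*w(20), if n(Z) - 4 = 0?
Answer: 1360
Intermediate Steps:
n(Z) = 4 (n(Z) = 4 + 0 = 4)
(n(4) + S*8)*w(20) = (4 + 8*8)*20 = (4 + 64)*20 = 68*20 = 1360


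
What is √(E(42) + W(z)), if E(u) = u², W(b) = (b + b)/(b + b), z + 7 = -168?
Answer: √1765 ≈ 42.012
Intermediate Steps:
z = -175 (z = -7 - 168 = -175)
W(b) = 1 (W(b) = (2*b)/((2*b)) = (2*b)*(1/(2*b)) = 1)
√(E(42) + W(z)) = √(42² + 1) = √(1764 + 1) = √1765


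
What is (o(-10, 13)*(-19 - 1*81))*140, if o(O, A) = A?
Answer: -182000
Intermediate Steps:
(o(-10, 13)*(-19 - 1*81))*140 = (13*(-19 - 1*81))*140 = (13*(-19 - 81))*140 = (13*(-100))*140 = -1300*140 = -182000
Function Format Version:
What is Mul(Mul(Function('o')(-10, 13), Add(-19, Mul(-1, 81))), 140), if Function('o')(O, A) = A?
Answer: -182000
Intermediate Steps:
Mul(Mul(Function('o')(-10, 13), Add(-19, Mul(-1, 81))), 140) = Mul(Mul(13, Add(-19, Mul(-1, 81))), 140) = Mul(Mul(13, Add(-19, -81)), 140) = Mul(Mul(13, -100), 140) = Mul(-1300, 140) = -182000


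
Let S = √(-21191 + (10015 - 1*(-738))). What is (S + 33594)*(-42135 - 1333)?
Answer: -1460263992 - 43468*I*√10438 ≈ -1.4603e+9 - 4.441e+6*I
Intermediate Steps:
S = I*√10438 (S = √(-21191 + (10015 + 738)) = √(-21191 + 10753) = √(-10438) = I*√10438 ≈ 102.17*I)
(S + 33594)*(-42135 - 1333) = (I*√10438 + 33594)*(-42135 - 1333) = (33594 + I*√10438)*(-43468) = -1460263992 - 43468*I*√10438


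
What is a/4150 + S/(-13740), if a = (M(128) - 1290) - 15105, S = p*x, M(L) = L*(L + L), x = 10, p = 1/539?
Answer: 3031402607/768357975 ≈ 3.9453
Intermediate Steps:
p = 1/539 ≈ 0.0018553
M(L) = 2*L² (M(L) = L*(2*L) = 2*L²)
S = 10/539 (S = (1/539)*10 = 10/539 ≈ 0.018553)
a = 16373 (a = (2*128² - 1290) - 15105 = (2*16384 - 1290) - 15105 = (32768 - 1290) - 15105 = 31478 - 15105 = 16373)
a/4150 + S/(-13740) = 16373/4150 + (10/539)/(-13740) = 16373*(1/4150) + (10/539)*(-1/13740) = 16373/4150 - 1/740586 = 3031402607/768357975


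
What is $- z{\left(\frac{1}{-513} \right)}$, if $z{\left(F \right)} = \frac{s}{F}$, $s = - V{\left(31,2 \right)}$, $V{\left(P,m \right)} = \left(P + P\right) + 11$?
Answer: $-37449$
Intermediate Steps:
$V{\left(P,m \right)} = 11 + 2 P$ ($V{\left(P,m \right)} = 2 P + 11 = 11 + 2 P$)
$s = -73$ ($s = - (11 + 2 \cdot 31) = - (11 + 62) = \left(-1\right) 73 = -73$)
$z{\left(F \right)} = - \frac{73}{F}$
$- z{\left(\frac{1}{-513} \right)} = - \frac{-73}{\frac{1}{-513}} = - \frac{-73}{- \frac{1}{513}} = - \left(-73\right) \left(-513\right) = \left(-1\right) 37449 = -37449$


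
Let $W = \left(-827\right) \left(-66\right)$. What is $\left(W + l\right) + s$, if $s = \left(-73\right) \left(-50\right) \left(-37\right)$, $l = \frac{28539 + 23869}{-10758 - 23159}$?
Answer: $- \frac{2729285564}{33917} \approx -80470.0$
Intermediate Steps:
$W = 54582$
$l = - \frac{52408}{33917}$ ($l = \frac{52408}{-33917} = 52408 \left(- \frac{1}{33917}\right) = - \frac{52408}{33917} \approx -1.5452$)
$s = -135050$ ($s = 3650 \left(-37\right) = -135050$)
$\left(W + l\right) + s = \left(54582 - \frac{52408}{33917}\right) - 135050 = \frac{1851205286}{33917} - 135050 = - \frac{2729285564}{33917}$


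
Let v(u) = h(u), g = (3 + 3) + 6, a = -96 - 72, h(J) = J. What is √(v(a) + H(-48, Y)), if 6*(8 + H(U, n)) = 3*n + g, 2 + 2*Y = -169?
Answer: 17*I*√3/2 ≈ 14.722*I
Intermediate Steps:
Y = -171/2 (Y = -1 + (½)*(-169) = -1 - 169/2 = -171/2 ≈ -85.500)
a = -168
g = 12 (g = 6 + 6 = 12)
v(u) = u
H(U, n) = -6 + n/2 (H(U, n) = -8 + (3*n + 12)/6 = -8 + (12 + 3*n)/6 = -8 + (2 + n/2) = -6 + n/2)
√(v(a) + H(-48, Y)) = √(-168 + (-6 + (½)*(-171/2))) = √(-168 + (-6 - 171/4)) = √(-168 - 195/4) = √(-867/4) = 17*I*√3/2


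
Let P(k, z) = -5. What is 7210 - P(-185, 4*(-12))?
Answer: 7215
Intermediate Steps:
7210 - P(-185, 4*(-12)) = 7210 - 1*(-5) = 7210 + 5 = 7215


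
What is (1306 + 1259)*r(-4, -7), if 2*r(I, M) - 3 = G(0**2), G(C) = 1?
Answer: 5130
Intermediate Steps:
r(I, M) = 2 (r(I, M) = 3/2 + (1/2)*1 = 3/2 + 1/2 = 2)
(1306 + 1259)*r(-4, -7) = (1306 + 1259)*2 = 2565*2 = 5130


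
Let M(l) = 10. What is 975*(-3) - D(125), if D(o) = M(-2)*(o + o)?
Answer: -5425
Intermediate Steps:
D(o) = 20*o (D(o) = 10*(o + o) = 10*(2*o) = 20*o)
975*(-3) - D(125) = 975*(-3) - 20*125 = -2925 - 1*2500 = -2925 - 2500 = -5425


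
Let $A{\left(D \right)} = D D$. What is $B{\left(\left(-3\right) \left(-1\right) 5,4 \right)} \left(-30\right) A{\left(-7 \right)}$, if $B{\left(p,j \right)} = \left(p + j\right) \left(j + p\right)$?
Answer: $-530670$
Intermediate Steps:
$A{\left(D \right)} = D^{2}$
$B{\left(p,j \right)} = \left(j + p\right)^{2}$ ($B{\left(p,j \right)} = \left(j + p\right) \left(j + p\right) = \left(j + p\right)^{2}$)
$B{\left(\left(-3\right) \left(-1\right) 5,4 \right)} \left(-30\right) A{\left(-7 \right)} = \left(4 + \left(-3\right) \left(-1\right) 5\right)^{2} \left(-30\right) \left(-7\right)^{2} = \left(4 + 3 \cdot 5\right)^{2} \left(-30\right) 49 = \left(4 + 15\right)^{2} \left(-30\right) 49 = 19^{2} \left(-30\right) 49 = 361 \left(-30\right) 49 = \left(-10830\right) 49 = -530670$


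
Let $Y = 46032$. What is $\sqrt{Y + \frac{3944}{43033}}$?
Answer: $\frac{10 \sqrt{852440266670}}{43033} \approx 214.55$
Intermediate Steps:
$\sqrt{Y + \frac{3944}{43033}} = \sqrt{46032 + \frac{3944}{43033}} = \sqrt{\frac{1980899000}{43033}} = \frac{10 \sqrt{852440266670}}{43033}$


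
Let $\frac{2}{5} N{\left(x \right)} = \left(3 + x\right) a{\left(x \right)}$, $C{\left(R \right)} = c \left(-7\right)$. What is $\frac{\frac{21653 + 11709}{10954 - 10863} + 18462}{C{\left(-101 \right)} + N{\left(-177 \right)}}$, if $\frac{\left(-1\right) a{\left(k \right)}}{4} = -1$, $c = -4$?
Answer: $- \frac{61193}{5564} \approx -10.998$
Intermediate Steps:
$a{\left(k \right)} = 4$ ($a{\left(k \right)} = \left(-4\right) \left(-1\right) = 4$)
$C{\left(R \right)} = 28$ ($C{\left(R \right)} = \left(-4\right) \left(-7\right) = 28$)
$N{\left(x \right)} = 30 + 10 x$ ($N{\left(x \right)} = \frac{5 \left(3 + x\right) 4}{2} = \frac{5 \left(12 + 4 x\right)}{2} = 30 + 10 x$)
$\frac{\frac{21653 + 11709}{10954 - 10863} + 18462}{C{\left(-101 \right)} + N{\left(-177 \right)}} = \frac{\frac{21653 + 11709}{10954 - 10863} + 18462}{28 + \left(30 + 10 \left(-177\right)\right)} = \frac{\frac{33362}{91} + 18462}{28 + \left(30 - 1770\right)} = \frac{33362 \cdot \frac{1}{91} + 18462}{28 - 1740} = \frac{\frac{4766}{13} + 18462}{-1712} = \frac{244772}{13} \left(- \frac{1}{1712}\right) = - \frac{61193}{5564}$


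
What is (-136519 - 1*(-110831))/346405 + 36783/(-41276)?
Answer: -13802113003/14298212780 ≈ -0.96530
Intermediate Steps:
(-136519 - 1*(-110831))/346405 + 36783/(-41276) = (-136519 + 110831)*(1/346405) + 36783*(-1/41276) = -25688*1/346405 - 36783/41276 = -25688/346405 - 36783/41276 = -13802113003/14298212780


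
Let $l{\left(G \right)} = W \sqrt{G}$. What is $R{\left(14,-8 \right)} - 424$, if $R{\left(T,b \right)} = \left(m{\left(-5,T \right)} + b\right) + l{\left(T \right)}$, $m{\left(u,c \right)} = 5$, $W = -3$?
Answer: $-427 - 3 \sqrt{14} \approx -438.23$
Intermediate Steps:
$l{\left(G \right)} = - 3 \sqrt{G}$
$R{\left(T,b \right)} = 5 + b - 3 \sqrt{T}$ ($R{\left(T,b \right)} = \left(5 + b\right) - 3 \sqrt{T} = 5 + b - 3 \sqrt{T}$)
$R{\left(14,-8 \right)} - 424 = \left(5 - 8 - 3 \sqrt{14}\right) - 424 = \left(-3 - 3 \sqrt{14}\right) - 424 = -427 - 3 \sqrt{14}$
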